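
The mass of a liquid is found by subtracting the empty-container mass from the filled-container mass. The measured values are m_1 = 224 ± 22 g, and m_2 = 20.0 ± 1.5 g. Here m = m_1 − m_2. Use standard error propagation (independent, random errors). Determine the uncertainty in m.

Absolute uncertainties add in quadrature for a linear combination:
  (δm_1)² = 484;  (δm_2)² = 2.25
δm = √(486) = 22.1 g

22.1 g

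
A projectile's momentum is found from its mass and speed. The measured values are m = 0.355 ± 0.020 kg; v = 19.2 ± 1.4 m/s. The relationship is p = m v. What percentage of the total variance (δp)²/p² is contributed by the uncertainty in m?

(δp/p)² = (1·δm/m)² + (1·δv/v)²
  m term: (1×0.0563)² = 0.00317
  v term: (1×0.0729)² = 0.00532
Total = 0.00849. Share from m = 0.00317/0.00849 = 0.374.

37.4%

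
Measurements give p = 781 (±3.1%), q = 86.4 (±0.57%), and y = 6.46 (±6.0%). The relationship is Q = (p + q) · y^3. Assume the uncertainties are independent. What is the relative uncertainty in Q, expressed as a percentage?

Let u = p + q = 867. δu = √(δp² + δq²) = √(586 + 0.243) = 24.2, so δu/u = 0.0279.
Q is then a monomial in u, y:
δQ/Q = √((δu/u)² + (3·δy/y)²) = √(0.000779 + 0.0324) = 0.182

18.2%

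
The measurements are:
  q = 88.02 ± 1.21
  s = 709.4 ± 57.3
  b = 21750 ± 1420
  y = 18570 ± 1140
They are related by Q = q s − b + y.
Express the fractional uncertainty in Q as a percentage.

9.16%

Let p = q·s = 62440. δp/p = √((1·δq/q)² + (1·δs/s)²) = √(0.000189 + 0.00652) = 0.0819, so δp = 5120.
Q = p − b + y: δQ = √(δp² + δb² + δy²) = √(2.62e+07 + 2.02e+06 + 1.3e+06) = 5430
Q = 59260, so δQ/Q = 5430/59260 = 0.0916.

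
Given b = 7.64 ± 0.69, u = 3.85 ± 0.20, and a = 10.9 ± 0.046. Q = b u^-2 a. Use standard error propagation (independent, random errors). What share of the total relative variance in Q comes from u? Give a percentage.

(δQ/Q)² = (1·δb/b)² + (-2·δu/u)² + (1·δa/a)²
  b term: (1×0.0903)² = 0.00816
  u term: (-2×0.0519)² = 0.0108
  a term: (1×0.00422)² = 1.78e-05
Total = 0.0190. Share from u = 0.0108/0.0190 = 0.569.

56.9%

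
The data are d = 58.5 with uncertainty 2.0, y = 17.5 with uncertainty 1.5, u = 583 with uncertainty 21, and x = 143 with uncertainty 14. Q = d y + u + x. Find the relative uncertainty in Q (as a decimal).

0.0559

Let p = d·y = 1020. δp/p = √((1·δd/d)² + (1·δy/y)²) = √(0.00117 + 0.00735) = 0.0923, so δp = 94.5.
Q = p + u + x: δQ = √(δp² + δu² + δx²) = √(8930 + 441 + 196) = 97.8
Q = 1750, so δQ/Q = 97.8/1750 = 0.0559.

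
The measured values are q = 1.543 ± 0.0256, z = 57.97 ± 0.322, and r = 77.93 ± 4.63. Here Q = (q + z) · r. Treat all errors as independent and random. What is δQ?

Let u = q + z = 59.51. δu = √(δq² + δz²) = √(0.000655 + 0.104) = 0.323, so δu/u = 0.00543.
Q is then a monomial in u, r:
δQ/Q = √((δu/u)² + (1·δr/r)²) = √(2.95e-05 + 0.00353) = 0.0597
Q = 4638, so δQ = 0.0597 × 4638 = 277.

277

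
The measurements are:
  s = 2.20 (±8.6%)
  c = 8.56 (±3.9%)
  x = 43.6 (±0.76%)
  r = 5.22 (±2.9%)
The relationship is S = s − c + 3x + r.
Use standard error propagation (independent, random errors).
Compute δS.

1.08

S is a linear combination, so absolute uncertainties add in quadrature:
  (δs)² = 0.0358;  (δc)² = 0.111;  (3·δx)² = 0.988;  (δr)² = 0.0229
δS = √(1.16) = 1.08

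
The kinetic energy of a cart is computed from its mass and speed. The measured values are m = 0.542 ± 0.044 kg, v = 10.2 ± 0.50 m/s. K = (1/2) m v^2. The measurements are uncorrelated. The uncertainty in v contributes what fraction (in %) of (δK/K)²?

59.3%

(δK/K)² = (1·δm/m)² + (2·δv/v)²
  m term: (1×0.0812)² = 0.00659
  v term: (2×0.0490)² = 0.00961
Total = 0.0162. Share from v = 0.00961/0.0162 = 0.593.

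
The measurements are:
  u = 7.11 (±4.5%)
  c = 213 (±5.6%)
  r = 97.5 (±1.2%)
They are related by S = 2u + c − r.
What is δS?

S is a linear combination, so absolute uncertainties add in quadrature:
  (2·δu)² = 0.409;  (δc)² = 142;  (δr)² = 1.37
δS = √(144) = 12.0

12.0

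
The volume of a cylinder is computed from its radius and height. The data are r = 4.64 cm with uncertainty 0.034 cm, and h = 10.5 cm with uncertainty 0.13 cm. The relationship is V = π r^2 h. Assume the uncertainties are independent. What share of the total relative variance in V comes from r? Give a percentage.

58.4%

(δV/V)² = (2·δr/r)² + (1·δh/h)²
  r term: (2×0.00733)² = 0.000215
  h term: (1×0.0124)² = 0.000153
Total = 0.000368. Share from r = 0.000215/0.000368 = 0.584.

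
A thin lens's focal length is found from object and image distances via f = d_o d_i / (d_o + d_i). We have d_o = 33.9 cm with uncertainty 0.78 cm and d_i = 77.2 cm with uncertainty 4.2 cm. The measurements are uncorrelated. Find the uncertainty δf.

0.543 cm

∂f/∂d_o = (d_i/(d_o+d_i))² = 0.483;  ∂f/∂d_i = (d_o/(d_o+d_i))² = 0.0931
δf = √((∂f/∂d_o · δd_o)² + (∂f/∂d_i · δd_i)²) = √(0.142 + 0.153) = 0.543 cm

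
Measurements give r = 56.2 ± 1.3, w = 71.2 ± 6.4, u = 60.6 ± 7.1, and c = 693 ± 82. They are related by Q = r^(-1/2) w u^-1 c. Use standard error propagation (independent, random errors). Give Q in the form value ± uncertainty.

109 ± 20.6

Products/powers → add relative errors in quadrature, weighted by exponent:
  (−½·δr/r)² = (-0.5×0.0231)² = 0.000134;  (1·δw/w)² = (1×0.0899)² = 0.00808;  (-1·δu/u)² = (-1×0.117)² = 0.0137;  (1·δc/c)² = (1×0.118)² = 0.0140
δQ/Q = √(0.0359) = 0.190
Q = 109, so δQ = 0.190 × 109 = 20.6.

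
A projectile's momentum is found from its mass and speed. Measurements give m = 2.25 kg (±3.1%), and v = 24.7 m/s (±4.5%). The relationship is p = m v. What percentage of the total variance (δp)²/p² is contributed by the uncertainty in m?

32.2%

(δp/p)² = (1·δm/m)² + (1·δv/v)²
  m term: (1×0.0310)² = 0.000961
  v term: (1×0.0450)² = 0.00202
Total = 0.00299. Share from m = 0.000961/0.00299 = 0.322.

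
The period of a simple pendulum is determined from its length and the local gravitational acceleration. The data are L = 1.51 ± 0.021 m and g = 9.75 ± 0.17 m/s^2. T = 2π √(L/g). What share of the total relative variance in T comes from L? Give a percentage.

(δT/T)² = (½·δL/L)² + (−½·δg/g)²
  L term: (0.5×0.0139)² = 4.84e-05
  g term: (-0.5×0.0174)² = 7.6e-05
Total = 0.000124. Share from L = 4.84e-05/0.000124 = 0.389.

38.9%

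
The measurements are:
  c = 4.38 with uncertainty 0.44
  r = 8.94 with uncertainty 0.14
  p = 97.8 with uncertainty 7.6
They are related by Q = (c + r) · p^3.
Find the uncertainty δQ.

2.94e+06

Let u = c + r = 13.3. δu = √(δc² + δr²) = √(0.194 + 0.0196) = 0.462, so δu/u = 0.0347.
Q is then a monomial in u, p:
δQ/Q = √((δu/u)² + (3·δp/p)²) = √(0.00120 + 0.0543) = 0.236
Q = 1.25e+07, so δQ = 0.236 × 1.25e+07 = 2.94e+06.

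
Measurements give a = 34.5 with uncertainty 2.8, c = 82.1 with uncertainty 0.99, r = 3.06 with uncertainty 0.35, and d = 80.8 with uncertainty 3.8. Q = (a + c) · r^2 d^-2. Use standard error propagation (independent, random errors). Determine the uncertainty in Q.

0.0416

Let u = a + c = 117. δu = √(δa² + δc²) = √(7.84 + 0.980) = 2.97, so δu/u = 0.0255.
Q is then a monomial in u, r, d:
δQ/Q = √((δu/u)² + (2·δr/r)² + (-2·δd/d)²) = √(0.000649 + 0.0523 + 0.00885) = 0.249
Q = 0.167, so δQ = 0.249 × 0.167 = 0.0416.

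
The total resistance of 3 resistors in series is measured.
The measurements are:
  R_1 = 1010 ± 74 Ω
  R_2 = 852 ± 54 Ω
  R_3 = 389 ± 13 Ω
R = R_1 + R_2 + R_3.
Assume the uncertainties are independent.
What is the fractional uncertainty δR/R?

Each term contributes (cᵢ δxᵢ)² to (δR)²:
  (δR_1)² = 5480;  (δR_2)² = 2920;  (δR_3)² = 169
δR = √(8560) = 92.5 Ω
R = 2250 Ω, so δR/R = 92.5/2250 = 0.0411.

0.0411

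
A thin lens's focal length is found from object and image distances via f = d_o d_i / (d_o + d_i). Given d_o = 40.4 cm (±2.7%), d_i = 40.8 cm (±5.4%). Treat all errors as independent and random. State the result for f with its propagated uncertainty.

∂f/∂d_o = (d_i/(d_o+d_i))² = 0.252;  ∂f/∂d_i = (d_o/(d_o+d_i))² = 0.248
δf = √((∂f/∂d_o · δd_o)² + (∂f/∂d_i · δd_i)²) = √(0.0758 + 0.297) = 0.611 cm
f = 20.3 cm.

20.3 ± 0.611 cm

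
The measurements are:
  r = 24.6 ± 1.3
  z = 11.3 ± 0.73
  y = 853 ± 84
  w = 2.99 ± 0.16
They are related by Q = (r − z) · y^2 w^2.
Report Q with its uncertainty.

Let u = r − z = 13.3. δu = √(δr² + δz²) = √(1.69 + 0.533) = 1.49, so δu/u = 0.112.
Q is then a monomial in u, y, w:
δQ/Q = √((δu/u)² + (2·δy/y)² + (2·δw/w)²) = √(0.0126 + 0.0388 + 0.0115) = 0.251
Q = 8.65e+07, so δQ = 0.251 × 8.65e+07 = 2.17e+07.

(8.65 ± 2.17) × 10^7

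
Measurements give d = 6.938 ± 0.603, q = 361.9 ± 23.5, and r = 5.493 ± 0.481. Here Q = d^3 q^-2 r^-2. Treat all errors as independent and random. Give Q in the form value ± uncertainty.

(8.451 ± 2.87) × 10^-5

Relative error in a monomial: (δQ/Q)² = Σ (nᵢ · δxᵢ/xᵢ)².
  (3·δd/d)² = (3×0.0869)² = 0.0680;  (-2·δq/q)² = (-2×0.0649)² = 0.0169;  (-2·δr/r)² = (-2×0.0876)² = 0.0307
δQ/Q = √(0.116) = 0.340
Q = 8.451e-05, so δQ = 0.340 × 8.451e-05 = 2.87e-05.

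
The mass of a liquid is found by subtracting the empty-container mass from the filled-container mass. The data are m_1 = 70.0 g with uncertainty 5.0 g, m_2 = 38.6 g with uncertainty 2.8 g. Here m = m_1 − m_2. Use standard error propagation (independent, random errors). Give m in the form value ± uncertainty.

Each term contributes (cᵢ δxᵢ)² to (δm)²:
  (δm_1)² = 25.0;  (δm_2)² = 7.84
δm = √(32.8) = 5.73 g
m = 31.4 g.

31.4 ± 5.73 g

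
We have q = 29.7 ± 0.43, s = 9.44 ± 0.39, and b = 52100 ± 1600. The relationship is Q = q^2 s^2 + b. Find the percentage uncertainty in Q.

Let p = q^2·s^2 = 78600. δp/p = √((2·δq/q)² + (2·δs/s)²) = √(0.000838 + 0.00683) = 0.0876, so δp = 6880.
Q = p + b: δQ = √(δp² + δb²) = √(4.74e+07 + 2.56e+06) = 7070
Q = 1.31e+05, so δQ/Q = 7070/1.31e+05 = 0.0541.

5.41%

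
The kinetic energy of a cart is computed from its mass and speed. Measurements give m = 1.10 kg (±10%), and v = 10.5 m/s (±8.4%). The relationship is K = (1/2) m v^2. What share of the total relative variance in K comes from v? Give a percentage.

(δK/K)² = (1·δm/m)² + (2·δv/v)²
  m term: (1×0.100)² = 0.0100
  v term: (2×0.0840)² = 0.0282
Total = 0.0382. Share from v = 0.0282/0.0382 = 0.738.

73.8%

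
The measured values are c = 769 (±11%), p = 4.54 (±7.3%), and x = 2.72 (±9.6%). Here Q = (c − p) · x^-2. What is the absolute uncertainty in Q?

22.9

Let u = c − p = 764. δu = √(δc² + δp²) = √(7160 + 0.110) = 84.6, so δu/u = 0.111.
Q is then a monomial in u, x:
δQ/Q = √((δu/u)² + (-2·δx/x)²) = √(0.0122 + 0.0369) = 0.222
Q = 103, so δQ = 0.222 × 103 = 22.9.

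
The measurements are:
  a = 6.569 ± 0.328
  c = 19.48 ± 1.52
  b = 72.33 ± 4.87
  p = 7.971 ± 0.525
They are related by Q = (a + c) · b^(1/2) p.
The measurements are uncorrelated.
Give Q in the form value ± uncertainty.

Let u = a + c = 26.05. δu = √(δa² + δc²) = √(0.108 + 2.31) = 1.55, so δu/u = 0.0597.
Q is then a monomial in u, b, p:
δQ/Q = √((δu/u)² + (½·δb/b)² + (1·δp/p)²) = √(0.00356 + 0.00113 + 0.00434) = 0.0951
Q = 1766, so δQ = 0.0951 × 1766 = 168.

1766 ± 168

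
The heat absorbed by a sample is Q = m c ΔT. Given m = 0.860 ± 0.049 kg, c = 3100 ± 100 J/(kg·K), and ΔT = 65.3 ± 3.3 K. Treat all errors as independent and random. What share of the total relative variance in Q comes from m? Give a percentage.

(δQ/Q)² = (1·δm/m)² + (1·δc/c)² + (1·δΔT/ΔT)²
  m term: (1×0.0570)² = 0.00325
  c term: (1×0.0323)² = 0.00104
  ΔT term: (1×0.0505)² = 0.00255
Total = 0.00684. Share from m = 0.00325/0.00684 = 0.475.

47.5%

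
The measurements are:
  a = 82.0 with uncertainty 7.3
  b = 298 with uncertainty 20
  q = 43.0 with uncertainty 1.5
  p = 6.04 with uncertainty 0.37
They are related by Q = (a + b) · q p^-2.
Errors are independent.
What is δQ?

Let u = a + b = 380. δu = √(δa² + δb²) = √(53.3 + 400) = 21.3, so δu/u = 0.0560.
Q is then a monomial in u, q, p:
δQ/Q = √((δu/u)² + (1·δq/q)² + (-2·δp/p)²) = √(0.00314 + 0.00122 + 0.0150) = 0.139
Q = 448, so δQ = 0.139 × 448 = 62.3.

62.3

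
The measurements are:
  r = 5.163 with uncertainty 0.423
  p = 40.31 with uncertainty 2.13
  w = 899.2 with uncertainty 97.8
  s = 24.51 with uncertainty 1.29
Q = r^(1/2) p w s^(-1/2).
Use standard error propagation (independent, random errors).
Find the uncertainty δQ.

2170

Since Q is a product/quotient, work with relative uncertainties:
  (½·δr/r)² = (0.5×0.0819)² = 0.00168;  (1·δp/p)² = (1×0.0528)² = 0.00279;  (1·δw/w)² = (1×0.109)² = 0.0118;  (−½·δs/s)² = (-0.5×0.0526)² = 0.000693
δQ/Q = √(0.0170) = 0.130
Q = 16640, so δQ = 0.130 × 16640 = 2170.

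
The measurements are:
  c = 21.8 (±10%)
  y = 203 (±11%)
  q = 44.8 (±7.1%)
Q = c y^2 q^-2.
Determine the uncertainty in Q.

125

Q is a product of powers, so relative uncertainties combine in quadrature:
  (1·δc/c)² = (1×0.100)² = 0.0100;  (2·δy/y)² = (2×0.110)² = 0.0484;  (-2·δq/q)² = (-2×0.0710)² = 0.0202
δQ/Q = √(0.0786) = 0.280
Q = 448, so δQ = 0.280 × 448 = 125.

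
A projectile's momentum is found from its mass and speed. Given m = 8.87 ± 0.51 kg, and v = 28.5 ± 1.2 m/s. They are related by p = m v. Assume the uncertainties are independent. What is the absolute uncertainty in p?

Relative error in a monomial: (δp/p)² = Σ (nᵢ · δxᵢ/xᵢ)².
  (1·δm/m)² = (1×0.0575)² = 0.00331;  (1·δv/v)² = (1×0.0421)² = 0.00177
δp/p = √(0.00508) = 0.0713
p = 253 kg·m/s, so δp = 0.0713 × 253 = 18.0 kg·m/s.

18.0 kg·m/s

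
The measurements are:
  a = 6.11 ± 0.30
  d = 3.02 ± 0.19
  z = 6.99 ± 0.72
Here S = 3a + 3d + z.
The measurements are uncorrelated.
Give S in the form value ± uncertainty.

34.4 ± 1.29

Sums and differences: (δS)² = Σ (cᵢ δxᵢ)².
  (3·δa)² = 0.810;  (3·δd)² = 0.325;  (δz)² = 0.518
δS = √(1.65) = 1.29
S = 34.4.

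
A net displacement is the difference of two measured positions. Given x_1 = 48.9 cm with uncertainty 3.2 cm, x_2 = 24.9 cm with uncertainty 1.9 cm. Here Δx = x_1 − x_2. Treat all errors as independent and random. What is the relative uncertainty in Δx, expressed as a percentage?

Δx is a linear combination, so absolute uncertainties add in quadrature:
  (δx_1)² = 10.2;  (δx_2)² = 3.61
δΔx = √(13.9) = 3.72 cm
Δx = 24.0 cm, so δΔx/Δx = 3.72/24.0 = 0.155.

15.5%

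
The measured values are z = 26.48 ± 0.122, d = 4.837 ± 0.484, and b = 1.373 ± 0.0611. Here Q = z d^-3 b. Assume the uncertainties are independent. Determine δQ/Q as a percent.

30.4%

Since Q is a product/quotient, work with relative uncertainties:
  (1·δz/z)² = (1×0.00461)² = 2.12e-05;  (-3·δd/d)² = (-3×0.100)² = 0.0901;  (1·δb/b)² = (1×0.0445)² = 0.00198
δQ/Q = √(0.0921) = 0.304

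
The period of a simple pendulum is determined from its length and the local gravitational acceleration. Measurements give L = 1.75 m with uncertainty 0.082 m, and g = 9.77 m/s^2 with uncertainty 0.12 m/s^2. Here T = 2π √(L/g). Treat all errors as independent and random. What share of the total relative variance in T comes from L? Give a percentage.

(δT/T)² = (½·δL/L)² + (−½·δg/g)²
  L term: (0.5×0.0469)² = 0.000549
  g term: (-0.5×0.0123)² = 3.77e-05
Total = 0.000587. Share from L = 0.000549/0.000587 = 0.936.

93.6%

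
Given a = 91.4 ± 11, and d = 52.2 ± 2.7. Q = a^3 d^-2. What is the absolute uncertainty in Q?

105

For a monomial Q ∝ a^3, d^-2, fractional errors add in quadrature:
  (3·δa/a)² = (3×0.120)² = 0.130;  (-2·δd/d)² = (-2×0.0517)² = 0.0107
δQ/Q = √(0.141) = 0.376
Q = 280, so δQ = 0.376 × 280 = 105.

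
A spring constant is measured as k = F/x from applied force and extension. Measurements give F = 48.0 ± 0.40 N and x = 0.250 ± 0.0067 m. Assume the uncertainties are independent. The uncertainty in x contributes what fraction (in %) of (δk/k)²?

(δk/k)² = (1·δF/F)² + (-1·δx/x)²
  F term: (1×0.00833)² = 6.94e-05
  x term: (-1×0.0268)² = 0.000718
Total = 0.000788. Share from x = 0.000718/0.000788 = 0.912.

91.2%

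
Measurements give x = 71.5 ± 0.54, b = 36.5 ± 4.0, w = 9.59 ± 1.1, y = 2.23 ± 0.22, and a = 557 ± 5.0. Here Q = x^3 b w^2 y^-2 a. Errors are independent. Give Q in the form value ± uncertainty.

Relative error in a monomial: (δQ/Q)² = Σ (nᵢ · δxᵢ/xᵢ)².
  (3·δx/x)² = (3×0.00755)² = 0.000513;  (1·δb/b)² = (1×0.110)² = 0.0120;  (2·δw/w)² = (2×0.115)² = 0.0526;  (-2·δy/y)² = (-2×0.0987)² = 0.0389;  (1·δa/a)² = (1×0.00898)² = 8.06e-05
δQ/Q = √(0.104) = 0.323
Q = 1.37e+11, so δQ = 0.323 × 1.37e+11 = 4.44e+10.

(1.37 ± 0.444) × 10^11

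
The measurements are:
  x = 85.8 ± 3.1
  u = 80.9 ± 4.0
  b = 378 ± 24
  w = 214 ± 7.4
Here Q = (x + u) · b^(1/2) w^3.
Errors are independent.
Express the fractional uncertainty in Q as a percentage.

Let h = x + u = 167. δh = √(δx² + δu²) = √(9.61 + 16.0) = 5.06, so δh/h = 0.0304.
Q is then a monomial in h, b, w:
δQ/Q = √((δh/h)² + (½·δb/b)² + (3·δw/w)²) = √(0.000922 + 0.00101 + 0.0108) = 0.113

11.3%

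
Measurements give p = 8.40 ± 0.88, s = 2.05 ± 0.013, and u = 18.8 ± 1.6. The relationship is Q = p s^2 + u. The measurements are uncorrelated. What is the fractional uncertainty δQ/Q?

0.0749

Let w = p·s^2 = 35.3. δw/w = √((1·δp/p)² + (2·δs/s)²) = √(0.0110 + 0.000161) = 0.106, so δw = 3.73.
Q = w + u: δQ = √(δw² + δu²) = √(13.9 + 2.56) = 4.05
Q = 54.1, so δQ/Q = 4.05/54.1 = 0.0749.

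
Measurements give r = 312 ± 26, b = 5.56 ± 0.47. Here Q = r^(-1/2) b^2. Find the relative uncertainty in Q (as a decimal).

0.174

For a monomial Q ∝ r^(-1/2), b^2, fractional errors add in quadrature:
  (−½·δr/r)² = (-0.5×0.0833)² = 0.00174;  (2·δb/b)² = (2×0.0845)² = 0.0286
δQ/Q = √(0.0303) = 0.174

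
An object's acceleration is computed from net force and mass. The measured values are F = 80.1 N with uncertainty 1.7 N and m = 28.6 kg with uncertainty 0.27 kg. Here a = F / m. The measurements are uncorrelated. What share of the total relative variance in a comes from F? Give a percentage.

83.5%

(δa/a)² = (1·δF/F)² + (-1·δm/m)²
  F term: (1×0.0212)² = 0.000450
  m term: (-1×0.00944)² = 8.91e-05
Total = 0.000540. Share from F = 0.000450/0.000540 = 0.835.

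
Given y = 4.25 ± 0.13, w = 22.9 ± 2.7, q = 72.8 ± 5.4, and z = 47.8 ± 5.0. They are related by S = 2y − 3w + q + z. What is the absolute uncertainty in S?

S is a linear combination, so absolute uncertainties add in quadrature:
  (2·δy)² = 0.0676;  (3·δw)² = 65.6;  (δq)² = 29.2;  (δz)² = 25.0
δS = √(120) = 10.9

10.9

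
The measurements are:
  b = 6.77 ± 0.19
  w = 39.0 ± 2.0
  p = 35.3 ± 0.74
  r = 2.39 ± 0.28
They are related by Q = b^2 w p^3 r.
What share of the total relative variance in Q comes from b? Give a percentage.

(δQ/Q)² = (2·δb/b)² + (1·δw/w)² + (3·δp/p)² + (1·δr/r)²
  b term: (2×0.0281)² = 0.00315
  w term: (1×0.0513)² = 0.00263
  p term: (3×0.0210)² = 0.00396
  r term: (1×0.117)² = 0.0137
Total = 0.0235. Share from b = 0.00315/0.0235 = 0.134.

13.4%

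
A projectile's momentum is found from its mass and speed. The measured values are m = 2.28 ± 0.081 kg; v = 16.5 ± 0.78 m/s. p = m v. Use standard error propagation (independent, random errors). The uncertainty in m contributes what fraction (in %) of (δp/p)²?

(δp/p)² = (1·δm/m)² + (1·δv/v)²
  m term: (1×0.0355)² = 0.00126
  v term: (1×0.0473)² = 0.00223
Total = 0.00350. Share from m = 0.00126/0.00350 = 0.361.

36.1%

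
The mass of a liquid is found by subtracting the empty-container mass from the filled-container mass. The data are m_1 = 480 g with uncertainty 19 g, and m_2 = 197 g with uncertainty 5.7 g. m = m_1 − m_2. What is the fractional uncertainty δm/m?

Each term contributes (cᵢ δxᵢ)² to (δm)²:
  (δm_1)² = 361;  (δm_2)² = 32.5
δm = √(393) = 19.8 g
m = 283 g, so δm/m = 19.8/283 = 0.0701.

0.0701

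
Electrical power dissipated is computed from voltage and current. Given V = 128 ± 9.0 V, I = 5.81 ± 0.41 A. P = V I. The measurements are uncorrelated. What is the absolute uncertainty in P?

74.1 W

Each factor contributes (exponent × relative error)² to (δP/P)²:
  (1·δV/V)² = (1×0.0703)² = 0.00494;  (1·δI/I)² = (1×0.0706)² = 0.00498
δP/P = √(0.00992) = 0.0996
P = 744 W, so δP = 0.0996 × 744 = 74.1 W.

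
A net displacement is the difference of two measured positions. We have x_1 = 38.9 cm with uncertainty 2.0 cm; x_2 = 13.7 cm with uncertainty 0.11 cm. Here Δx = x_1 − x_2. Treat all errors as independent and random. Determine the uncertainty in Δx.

2.00 cm

Absolute uncertainties add in quadrature for a linear combination:
  (δx_1)² = 4.00;  (δx_2)² = 0.0121
δΔx = √(4.01) = 2.00 cm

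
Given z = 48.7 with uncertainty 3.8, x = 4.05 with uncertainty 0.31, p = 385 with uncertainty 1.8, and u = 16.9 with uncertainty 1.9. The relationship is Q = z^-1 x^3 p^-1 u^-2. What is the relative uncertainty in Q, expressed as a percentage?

33.1%

Q is a product of powers, so relative uncertainties combine in quadrature:
  (-1·δz/z)² = (-1×0.0780)² = 0.00609;  (3·δx/x)² = (3×0.0765)² = 0.0527;  (-1·δp/p)² = (-1×0.00468)² = 2.19e-05;  (-2·δu/u)² = (-2×0.112)² = 0.0506
δQ/Q = √(0.109) = 0.331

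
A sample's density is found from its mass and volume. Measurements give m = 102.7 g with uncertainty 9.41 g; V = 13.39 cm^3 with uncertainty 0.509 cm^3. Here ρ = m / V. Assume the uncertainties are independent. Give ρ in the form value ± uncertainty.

For a monomial ρ ∝ m, V^-1, fractional errors add in quadrature:
  (1·δm/m)² = (1×0.0916)² = 0.00840;  (-1·δV/V)² = (-1×0.0380)² = 0.00145
δρ/ρ = √(0.00984) = 0.0992
ρ = 7.670 g/cm^3, so δρ = 0.0992 × 7.670 = 0.761 g/cm^3.

7.670 ± 0.761 g/cm^3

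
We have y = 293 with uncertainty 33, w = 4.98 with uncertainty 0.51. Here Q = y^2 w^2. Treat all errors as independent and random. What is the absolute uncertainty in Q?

6.48e+05

Each factor contributes (exponent × relative error)² to (δQ/Q)²:
  (2·δy/y)² = (2×0.113)² = 0.0507;  (2·δw/w)² = (2×0.102)² = 0.0420
δQ/Q = √(0.0927) = 0.304
Q = 2.13e+06, so δQ = 0.304 × 2.13e+06 = 6.48e+05.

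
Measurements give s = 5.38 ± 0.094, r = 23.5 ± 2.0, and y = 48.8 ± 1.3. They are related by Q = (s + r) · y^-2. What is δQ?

0.00106

Let u = s + r = 28.9. δu = √(δs² + δr²) = √(0.00884 + 4.00) = 2.00, so δu/u = 0.0693.
Q is then a monomial in u, y:
δQ/Q = √((δu/u)² + (-2·δy/y)²) = √(0.00481 + 0.00284) = 0.0874
Q = 0.0121, so δQ = 0.0874 × 0.0121 = 0.00106.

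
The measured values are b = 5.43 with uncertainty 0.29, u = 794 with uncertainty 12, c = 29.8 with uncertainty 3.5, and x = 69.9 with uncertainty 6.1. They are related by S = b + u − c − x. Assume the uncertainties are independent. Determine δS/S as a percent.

S is a linear combination, so absolute uncertainties add in quadrature:
  (δb)² = 0.0841;  (δu)² = 144;  (δc)² = 12.2;  (δx)² = 37.2
δS = √(194) = 13.9
S = 700, so δS/S = 13.9/700 = 0.0199.

1.99%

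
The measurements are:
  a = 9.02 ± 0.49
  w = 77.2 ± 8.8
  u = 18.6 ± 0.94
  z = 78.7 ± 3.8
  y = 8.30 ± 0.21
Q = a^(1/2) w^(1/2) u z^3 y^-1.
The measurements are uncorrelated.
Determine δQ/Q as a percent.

16.8%

Q is a product of powers, so relative uncertainties combine in quadrature:
  (½·δa/a)² = (0.5×0.0543)² = 0.000738;  (½·δw/w)² = (0.5×0.114)² = 0.00325;  (1·δu/u)² = (1×0.0505)² = 0.00255;  (3·δz/z)² = (3×0.0483)² = 0.0210;  (-1·δy/y)² = (-1×0.0253)² = 0.000640
δQ/Q = √(0.0282) = 0.168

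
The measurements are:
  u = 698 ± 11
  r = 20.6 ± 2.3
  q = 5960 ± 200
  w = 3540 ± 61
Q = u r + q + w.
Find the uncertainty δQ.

1630

Let p = u·r = 14400. δp/p = √((1·δu/u)² + (1·δr/r)²) = √(0.000248 + 0.0125) = 0.113, so δp = 1620.
Q = p + q + w: δQ = √(δp² + δq² + δw²) = √(2.63e+06 + 40000 + 3720) = 1630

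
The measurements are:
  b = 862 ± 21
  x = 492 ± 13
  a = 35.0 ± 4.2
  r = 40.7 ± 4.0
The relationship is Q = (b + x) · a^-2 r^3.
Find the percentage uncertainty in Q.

38.1%

Let u = b + x = 1350. δu = √(δb² + δx²) = √(441 + 169) = 24.7, so δu/u = 0.0182.
Q is then a monomial in u, a, r:
δQ/Q = √((δu/u)² + (-2·δa/a)² + (3·δr/r)²) = √(0.000333 + 0.0576 + 0.0869) = 0.381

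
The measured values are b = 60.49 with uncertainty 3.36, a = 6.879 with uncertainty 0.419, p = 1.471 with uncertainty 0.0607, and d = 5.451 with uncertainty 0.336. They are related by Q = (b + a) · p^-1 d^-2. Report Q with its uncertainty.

Let u = b + a = 67.37. δu = √(δb² + δa²) = √(11.3 + 0.176) = 3.39, so δu/u = 0.0503.
Q is then a monomial in u, p, d:
δQ/Q = √((δu/u)² + (-1·δp/p)² + (-2·δd/d)²) = √(0.00253 + 0.00170 + 0.0152) = 0.139
Q = 1.541, so δQ = 0.139 × 1.541 = 0.215.

1.541 ± 0.215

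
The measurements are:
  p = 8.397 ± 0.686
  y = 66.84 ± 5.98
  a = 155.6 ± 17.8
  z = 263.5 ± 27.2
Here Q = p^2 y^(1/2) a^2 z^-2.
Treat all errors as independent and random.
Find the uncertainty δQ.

Since Q is a product/quotient, work with relative uncertainties:
  (2·δp/p)² = (2×0.0817)² = 0.0267;  (½·δy/y)² = (0.5×0.0895)² = 0.00200;  (2·δa/a)² = (2×0.114)² = 0.0523;  (-2·δz/z)² = (-2×0.103)² = 0.0426
δQ/Q = √(0.124) = 0.352
Q = 201.0, so δQ = 0.352 × 201.0 = 70.7.

70.7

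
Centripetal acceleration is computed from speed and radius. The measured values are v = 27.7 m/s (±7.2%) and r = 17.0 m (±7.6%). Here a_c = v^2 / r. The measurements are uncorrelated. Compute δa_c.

7.35 m/s^2

Relative error in a monomial: (δa_c/a_c)² = Σ (nᵢ · δxᵢ/xᵢ)².
  (2·δv/v)² = (2×0.0720)² = 0.0207;  (-1·δr/r)² = (-1×0.0760)² = 0.00578
δa_c/a_c = √(0.0265) = 0.163
a_c = 45.1 m/s^2, so δa_c = 0.163 × 45.1 = 7.35 m/s^2.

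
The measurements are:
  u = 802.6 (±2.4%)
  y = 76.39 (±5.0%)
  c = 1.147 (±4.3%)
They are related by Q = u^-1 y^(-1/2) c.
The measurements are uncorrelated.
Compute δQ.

Each factor contributes (exponent × relative error)² to (δQ/Q)²:
  (-1·δu/u)² = (-1×0.0240)² = 0.000576;  (−½·δy/y)² = (-0.5×0.0500)² = 0.000625;  (1·δc/c)² = (1×0.0430)² = 0.00185
δQ/Q = √(0.00305) = 0.0552
Q = 0.0001635, so δQ = 0.0552 × 0.0001635 = 9.03e-06.

9.03e-06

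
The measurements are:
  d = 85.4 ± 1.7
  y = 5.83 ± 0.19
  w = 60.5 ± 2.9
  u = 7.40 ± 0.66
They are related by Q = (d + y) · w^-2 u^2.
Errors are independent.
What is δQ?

0.278

Let h = d + y = 91.2. δh = √(δd² + δy²) = √(2.89 + 0.0361) = 1.71, so δh/h = 0.0188.
Q is then a monomial in h, w, u:
δQ/Q = √((δh/h)² + (-2·δw/w)² + (2·δu/u)²) = √(0.000352 + 0.00919 + 0.0318) = 0.203
Q = 1.36, so δQ = 0.203 × 1.36 = 0.278.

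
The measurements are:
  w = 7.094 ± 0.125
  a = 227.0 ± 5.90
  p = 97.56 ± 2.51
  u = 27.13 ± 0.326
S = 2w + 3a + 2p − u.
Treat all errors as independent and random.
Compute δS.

18.4

Each term contributes (cᵢ δxᵢ)² to (δS)²:
  (2·δw)² = 0.0625;  (3·δa)² = 313;  (2·δp)² = 25.2;  (δu)² = 0.106
δS = √(339) = 18.4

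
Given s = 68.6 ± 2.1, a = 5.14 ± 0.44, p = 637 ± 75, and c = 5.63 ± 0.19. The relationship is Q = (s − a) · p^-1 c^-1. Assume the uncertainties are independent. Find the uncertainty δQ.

Let u = s − a = 63.5. δu = √(δs² + δa²) = √(4.41 + 0.194) = 2.15, so δu/u = 0.0338.
Q is then a monomial in u, p, c:
δQ/Q = √((δu/u)² + (-1·δp/p)² + (-1·δc/c)²) = √(0.00114 + 0.0139 + 0.00114) = 0.127
Q = 0.0177, so δQ = 0.127 × 0.0177 = 0.00225.

0.00225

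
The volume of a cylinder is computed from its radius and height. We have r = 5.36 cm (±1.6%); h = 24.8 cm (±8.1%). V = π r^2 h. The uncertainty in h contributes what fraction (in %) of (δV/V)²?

86.5%

(δV/V)² = (2·δr/r)² + (1·δh/h)²
  r term: (2×0.0160)² = 0.00102
  h term: (1×0.0810)² = 0.00656
Total = 0.00758. Share from h = 0.00656/0.00758 = 0.865.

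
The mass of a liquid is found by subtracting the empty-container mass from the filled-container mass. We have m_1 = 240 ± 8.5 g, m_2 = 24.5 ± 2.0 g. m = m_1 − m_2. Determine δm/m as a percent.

4.05%

Each term contributes (cᵢ δxᵢ)² to (δm)²:
  (δm_1)² = 72.2;  (δm_2)² = 4.00
δm = √(76.2) = 8.73 g
m = 216 g, so δm/m = 8.73/216 = 0.0405.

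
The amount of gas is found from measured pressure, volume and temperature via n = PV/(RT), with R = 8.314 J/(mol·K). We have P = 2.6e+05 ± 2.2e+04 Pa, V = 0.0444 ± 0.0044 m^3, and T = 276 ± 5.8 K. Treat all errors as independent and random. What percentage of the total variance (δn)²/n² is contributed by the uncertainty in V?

(δn/n)² = (1·δP/P)² + (1·δV/V)² + (-1·δT/T)²
  P term: (1×0.0846)² = 0.00716
  V term: (1×0.0991)² = 0.00982
  T term: (-1×0.0210)² = 0.000442
Total = 0.0174. Share from V = 0.00982/0.0174 = 0.564.

56.4%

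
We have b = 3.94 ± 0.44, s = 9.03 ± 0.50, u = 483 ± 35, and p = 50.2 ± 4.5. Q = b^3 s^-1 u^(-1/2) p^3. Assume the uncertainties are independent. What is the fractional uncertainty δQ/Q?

0.435

Since Q is a product/quotient, work with relative uncertainties:
  (3·δb/b)² = (3×0.112)² = 0.112;  (-1·δs/s)² = (-1×0.0554)² = 0.00307;  (−½·δu/u)² = (-0.5×0.0725)² = 0.00131;  (3·δp/p)² = (3×0.0896)² = 0.0723
δQ/Q = √(0.189) = 0.435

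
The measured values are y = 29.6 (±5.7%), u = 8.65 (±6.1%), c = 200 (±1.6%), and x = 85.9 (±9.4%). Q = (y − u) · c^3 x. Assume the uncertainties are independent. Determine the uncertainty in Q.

1.95e+09

Let w = y − u = 21.0. δw = √(δy² + δu²) = √(2.85 + 0.278) = 1.77, so δw/w = 0.0844.
Q is then a monomial in w, c, x:
δQ/Q = √((δw/w)² + (3·δc/c)² + (1·δx/x)²) = √(0.00712 + 0.00230 + 0.00884) = 0.135
Q = 1.44e+10, so δQ = 0.135 × 1.44e+10 = 1.95e+09.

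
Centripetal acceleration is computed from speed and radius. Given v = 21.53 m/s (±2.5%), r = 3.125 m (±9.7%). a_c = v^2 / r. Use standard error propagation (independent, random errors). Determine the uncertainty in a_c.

Products/powers → add relative errors in quadrature, weighted by exponent:
  (2·δv/v)² = (2×0.0250)² = 0.00250;  (-1·δr/r)² = (-1×0.0970)² = 0.00941
δa_c/a_c = √(0.0119) = 0.109
a_c = 148.3 m/s^2, so δa_c = 0.109 × 148.3 = 16.2 m/s^2.

16.2 m/s^2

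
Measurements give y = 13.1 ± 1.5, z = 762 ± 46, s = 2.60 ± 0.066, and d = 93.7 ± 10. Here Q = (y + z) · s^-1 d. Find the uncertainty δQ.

3480

Let u = y + z = 775. δu = √(δy² + δz²) = √(2.25 + 2120) = 46.0, so δu/u = 0.0594.
Q is then a monomial in u, s, d:
δQ/Q = √((δu/u)² + (-1·δs/s)² + (1·δd/d)²) = √(0.00353 + 0.000644 + 0.0114) = 0.125
Q = 27900, so δQ = 0.125 × 27900 = 3480.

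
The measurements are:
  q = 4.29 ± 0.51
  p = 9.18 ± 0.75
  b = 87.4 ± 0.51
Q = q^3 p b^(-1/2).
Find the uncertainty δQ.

28.4

Each factor contributes (exponent × relative error)² to (δQ/Q)²:
  (3·δq/q)² = (3×0.119)² = 0.127;  (1·δp/p)² = (1×0.0817)² = 0.00667;  (−½·δb/b)² = (-0.5×0.00584)² = 8.51e-06
δQ/Q = √(0.134) = 0.366
Q = 77.5, so δQ = 0.366 × 77.5 = 28.4.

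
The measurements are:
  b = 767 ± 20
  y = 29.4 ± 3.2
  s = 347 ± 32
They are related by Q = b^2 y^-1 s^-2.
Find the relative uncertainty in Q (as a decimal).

For a monomial Q ∝ b^2, y^-1, s^-2, fractional errors add in quadrature:
  (2·δb/b)² = (2×0.0261)² = 0.00272;  (-1·δy/y)² = (-1×0.109)² = 0.0118;  (-2·δs/s)² = (-2×0.0922)² = 0.0340
δQ/Q = √(0.0486) = 0.220

0.220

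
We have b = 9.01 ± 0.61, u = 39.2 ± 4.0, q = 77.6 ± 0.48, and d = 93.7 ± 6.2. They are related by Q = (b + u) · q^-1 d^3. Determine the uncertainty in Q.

1.1e+05

Let w = b + u = 48.2. δw = √(δb² + δu²) = √(0.372 + 16.0) = 4.05, so δw/w = 0.0839.
Q is then a monomial in w, q, d:
δQ/Q = √((δw/w)² + (-1·δq/q)² + (3·δd/d)²) = √(0.00704 + 3.83e-05 + 0.0394) = 0.216
Q = 5.11e+05, so δQ = 0.216 × 5.11e+05 = 1.1e+05.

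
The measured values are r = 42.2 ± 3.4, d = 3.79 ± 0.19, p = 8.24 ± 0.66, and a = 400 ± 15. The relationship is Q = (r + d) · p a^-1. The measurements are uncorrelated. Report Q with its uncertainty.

0.947 ± 0.109

Let u = r + d = 46.0. δu = √(δr² + δd²) = √(11.6 + 0.0361) = 3.41, so δu/u = 0.0740.
Q is then a monomial in u, p, a:
δQ/Q = √((δu/u)² + (1·δp/p)² + (-1·δa/a)²) = √(0.00548 + 0.00642 + 0.00141) = 0.115
Q = 0.947, so δQ = 0.115 × 0.947 = 0.109.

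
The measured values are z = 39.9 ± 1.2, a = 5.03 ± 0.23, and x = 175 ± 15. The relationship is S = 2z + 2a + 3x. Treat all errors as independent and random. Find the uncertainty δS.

45.1

Each term contributes (cᵢ δxᵢ)² to (δS)²:
  (2·δz)² = 5.76;  (2·δa)² = 0.212;  (3·δx)² = 2020
δS = √(2030) = 45.1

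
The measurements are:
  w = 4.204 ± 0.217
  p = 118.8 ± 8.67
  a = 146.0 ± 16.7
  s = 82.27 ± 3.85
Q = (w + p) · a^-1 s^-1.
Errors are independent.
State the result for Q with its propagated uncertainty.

Let u = w + p = 123.0. δu = √(δw² + δp²) = √(0.0471 + 75.2) = 8.67, so δu/u = 0.0705.
Q is then a monomial in u, a, s:
δQ/Q = √((δu/u)² + (-1·δa/a)² + (-1·δs/s)²) = √(0.00497 + 0.0131 + 0.00219) = 0.142
Q = 0.01024, so δQ = 0.142 × 0.01024 = 0.00146.

0.01024 ± 0.00146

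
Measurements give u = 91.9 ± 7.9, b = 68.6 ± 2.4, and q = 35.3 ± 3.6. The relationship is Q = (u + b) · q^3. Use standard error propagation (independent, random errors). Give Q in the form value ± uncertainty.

Let w = u + b = 160. δw = √(δu² + δb²) = √(62.4 + 5.76) = 8.26, so δw/w = 0.0514.
Q is then a monomial in w, q:
δQ/Q = √((δw/w)² + (3·δq/q)²) = √(0.00265 + 0.0936) = 0.310
Q = 7.06e+06, so δQ = 0.310 × 7.06e+06 = 2.19e+06.

(7.06 ± 2.19) × 10^6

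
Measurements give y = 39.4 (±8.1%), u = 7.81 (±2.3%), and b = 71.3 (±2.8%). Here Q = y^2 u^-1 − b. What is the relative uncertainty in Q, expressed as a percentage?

Let p = y^2·u^-1 = 199. δp/p = √((2·δy/y)² + (-1·δu/u)²) = √(0.0262 + 0.000529) = 0.164, so δp = 32.5.
Q = p − b: δQ = √(δp² + δb²) = √(1060 + 3.99) = 32.6
Q = 127, so δQ/Q = 32.6/127 = 0.256.

25.6%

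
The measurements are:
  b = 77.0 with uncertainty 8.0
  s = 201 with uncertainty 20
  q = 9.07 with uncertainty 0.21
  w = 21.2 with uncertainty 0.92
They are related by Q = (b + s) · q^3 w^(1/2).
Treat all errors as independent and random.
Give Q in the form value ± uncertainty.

Let u = b + s = 278. δu = √(δb² + δs²) = √(64.0 + 400) = 21.5, so δu/u = 0.0775.
Q is then a monomial in u, q, w:
δQ/Q = √((δu/u)² + (3·δq/q)² + (½·δw/w)²) = √(0.00600 + 0.00482 + 0.000471) = 0.106
Q = 9.55e+05, so δQ = 0.106 × 9.55e+05 = 1.02e+05.

(9.55 ± 1.02) × 10^5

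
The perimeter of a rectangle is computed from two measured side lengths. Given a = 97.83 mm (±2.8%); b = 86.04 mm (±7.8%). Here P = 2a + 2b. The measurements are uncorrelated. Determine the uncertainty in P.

14.5 mm

Absolute uncertainties add in quadrature for a linear combination:
  (2·δa)² = 30.0;  (2·δb)² = 180
δP = √(210) = 14.5 mm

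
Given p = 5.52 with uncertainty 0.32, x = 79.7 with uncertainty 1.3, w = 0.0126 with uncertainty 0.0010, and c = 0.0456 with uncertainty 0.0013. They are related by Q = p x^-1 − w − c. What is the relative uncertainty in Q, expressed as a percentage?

Let h = p·x^-1 = 0.0693. δh/h = √((1·δp/p)² + (-1·δx/x)²) = √(0.00336 + 0.000266) = 0.0602, so δh = 0.00417.
Q = h − w − c: δQ = √(δh² + δw² + δc²) = √(1.74e-05 + 1e-06 + 1.69e-06) = 0.00448
Q = 0.0111, so δQ/Q = 0.00448/0.0111 = 0.405.

40.5%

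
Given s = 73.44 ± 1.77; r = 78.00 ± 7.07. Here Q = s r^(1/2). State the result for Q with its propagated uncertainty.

648.6 ± 33.3

Since Q is a product/quotient, work with relative uncertainties:
  (1·δs/s)² = (1×0.0241)² = 0.000581;  (½·δr/r)² = (0.5×0.0906)² = 0.00205
δQ/Q = √(0.00263) = 0.0513
Q = 648.6, so δQ = 0.0513 × 648.6 = 33.3.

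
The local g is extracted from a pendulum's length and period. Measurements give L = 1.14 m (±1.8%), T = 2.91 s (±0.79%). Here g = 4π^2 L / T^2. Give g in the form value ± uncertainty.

g is a product of powers, so relative uncertainties combine in quadrature:
  (1·δL/L)² = (1×0.0180)² = 0.000324;  (-2·δT/T)² = (-2×0.00790)² = 0.000250
δg/g = √(0.000574) = 0.0240
g = 5.31 m/s^2, so δg = 0.0240 × 5.31 = 0.127 m/s^2.

5.31 ± 0.127 m/s^2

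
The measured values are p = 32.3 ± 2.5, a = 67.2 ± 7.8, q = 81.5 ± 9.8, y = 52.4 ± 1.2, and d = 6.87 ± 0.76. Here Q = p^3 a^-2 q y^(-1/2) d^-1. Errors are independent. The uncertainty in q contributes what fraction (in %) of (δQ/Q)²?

10.7%

(δQ/Q)² = (3·δp/p)² + (-2·δa/a)² + (1·δq/q)² + (−½·δy/y)² + (-1·δd/d)²
  p term: (3×0.0774)² = 0.0539
  a term: (-2×0.116)² = 0.0539
  q term: (1×0.120)² = 0.0145
  y term: (-0.5×0.0229)² = 0.000131
  d term: (-1×0.111)² = 0.0122
Total = 0.135. Share from q = 0.0145/0.135 = 0.107.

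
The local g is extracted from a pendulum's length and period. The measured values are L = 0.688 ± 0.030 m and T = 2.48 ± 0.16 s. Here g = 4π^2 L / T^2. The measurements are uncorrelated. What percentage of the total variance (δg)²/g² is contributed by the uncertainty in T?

(δg/g)² = (1·δL/L)² + (-2·δT/T)²
  L term: (1×0.0436)² = 0.00190
  T term: (-2×0.0645)² = 0.0166
Total = 0.0186. Share from T = 0.0166/0.0186 = 0.898.

89.8%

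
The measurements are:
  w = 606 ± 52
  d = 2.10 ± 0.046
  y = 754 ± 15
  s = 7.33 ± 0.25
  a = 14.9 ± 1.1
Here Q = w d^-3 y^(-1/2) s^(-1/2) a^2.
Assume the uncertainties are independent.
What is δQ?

For a monomial Q ∝ w, d^-3, y^(-1/2), s^(-1/2), a^2, fractional errors add in quadrature:
  (1·δw/w)² = (1×0.0858)² = 0.00736;  (-3·δd/d)² = (-3×0.0219)² = 0.00432;  (−½·δy/y)² = (-0.5×0.0199)² = 9.89e-05;  (−½·δs/s)² = (-0.5×0.0341)² = 0.000291;  (2·δa/a)² = (2×0.0738)² = 0.0218
δQ/Q = √(0.0339) = 0.184
Q = 195, so δQ = 0.184 × 195 = 36.0.

36.0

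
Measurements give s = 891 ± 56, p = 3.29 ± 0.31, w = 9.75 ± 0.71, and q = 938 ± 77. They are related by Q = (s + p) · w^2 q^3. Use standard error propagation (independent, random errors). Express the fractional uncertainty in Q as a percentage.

Let u = s + p = 894. δu = √(δs² + δp²) = √(3140 + 0.0961) = 56.0, so δu/u = 0.0626.
Q is then a monomial in u, w, q:
δQ/Q = √((δu/u)² + (2·δw/w)² + (3·δq/q)²) = √(0.00392 + 0.0212 + 0.0606) = 0.293

29.3%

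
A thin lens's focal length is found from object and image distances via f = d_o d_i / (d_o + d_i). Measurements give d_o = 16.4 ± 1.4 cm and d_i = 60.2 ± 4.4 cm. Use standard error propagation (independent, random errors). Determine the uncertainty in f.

∂f/∂d_o = (d_i/(d_o+d_i))² = 0.618;  ∂f/∂d_i = (d_o/(d_o+d_i))² = 0.0458
δf = √((∂f/∂d_o · δd_o)² + (∂f/∂d_i · δd_i)²) = √(0.748 + 0.0407) = 0.888 cm

0.888 cm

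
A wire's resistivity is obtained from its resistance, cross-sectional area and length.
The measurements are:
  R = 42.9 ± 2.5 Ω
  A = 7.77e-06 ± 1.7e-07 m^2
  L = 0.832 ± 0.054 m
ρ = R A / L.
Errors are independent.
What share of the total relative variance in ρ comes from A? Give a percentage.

5.92%

(δρ/ρ)² = (1·δR/R)² + (1·δA/A)² + (-1·δL/L)²
  R term: (1×0.0583)² = 0.00340
  A term: (1×0.0219)² = 0.000479
  L term: (-1×0.0649)² = 0.00421
Total = 0.00809. Share from A = 0.000479/0.00809 = 0.0592.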